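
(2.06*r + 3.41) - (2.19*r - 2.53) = 5.94 - 0.13*r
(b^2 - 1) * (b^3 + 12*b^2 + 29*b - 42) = b^5 + 12*b^4 + 28*b^3 - 54*b^2 - 29*b + 42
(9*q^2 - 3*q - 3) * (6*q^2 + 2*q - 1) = 54*q^4 - 33*q^2 - 3*q + 3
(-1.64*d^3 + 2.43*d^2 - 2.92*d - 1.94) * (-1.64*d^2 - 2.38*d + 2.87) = 2.6896*d^5 - 0.0820000000000003*d^4 - 5.7014*d^3 + 17.1053*d^2 - 3.7632*d - 5.5678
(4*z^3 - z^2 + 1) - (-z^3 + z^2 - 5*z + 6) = 5*z^3 - 2*z^2 + 5*z - 5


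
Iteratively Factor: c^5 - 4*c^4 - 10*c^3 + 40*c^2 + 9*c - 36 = (c - 3)*(c^4 - c^3 - 13*c^2 + c + 12) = (c - 3)*(c - 1)*(c^3 - 13*c - 12) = (c - 4)*(c - 3)*(c - 1)*(c^2 + 4*c + 3) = (c - 4)*(c - 3)*(c - 1)*(c + 1)*(c + 3)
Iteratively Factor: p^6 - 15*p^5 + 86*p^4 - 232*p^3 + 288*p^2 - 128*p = (p - 4)*(p^5 - 11*p^4 + 42*p^3 - 64*p^2 + 32*p) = (p - 4)^2*(p^4 - 7*p^3 + 14*p^2 - 8*p) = p*(p - 4)^2*(p^3 - 7*p^2 + 14*p - 8) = p*(p - 4)^2*(p - 1)*(p^2 - 6*p + 8) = p*(p - 4)^2*(p - 2)*(p - 1)*(p - 4)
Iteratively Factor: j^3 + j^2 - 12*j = (j)*(j^2 + j - 12) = j*(j - 3)*(j + 4)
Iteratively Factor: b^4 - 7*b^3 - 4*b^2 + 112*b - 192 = (b - 4)*(b^3 - 3*b^2 - 16*b + 48) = (b - 4)*(b - 3)*(b^2 - 16) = (b - 4)*(b - 3)*(b + 4)*(b - 4)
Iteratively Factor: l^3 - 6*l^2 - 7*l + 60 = (l - 4)*(l^2 - 2*l - 15) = (l - 4)*(l + 3)*(l - 5)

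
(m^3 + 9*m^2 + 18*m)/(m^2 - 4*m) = (m^2 + 9*m + 18)/(m - 4)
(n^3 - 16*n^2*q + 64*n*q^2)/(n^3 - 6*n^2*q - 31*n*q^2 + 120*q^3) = n*(-n + 8*q)/(-n^2 - 2*n*q + 15*q^2)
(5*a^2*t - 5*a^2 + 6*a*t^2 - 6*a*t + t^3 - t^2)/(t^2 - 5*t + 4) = (5*a^2 + 6*a*t + t^2)/(t - 4)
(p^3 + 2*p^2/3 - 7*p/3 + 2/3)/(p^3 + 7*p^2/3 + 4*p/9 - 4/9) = 3*(p - 1)/(3*p + 2)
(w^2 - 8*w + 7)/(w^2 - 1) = (w - 7)/(w + 1)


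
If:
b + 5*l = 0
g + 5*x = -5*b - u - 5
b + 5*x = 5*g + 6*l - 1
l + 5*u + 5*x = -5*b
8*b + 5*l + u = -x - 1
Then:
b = -25/151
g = -2886/3775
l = 5/151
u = 3966/3775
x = -3366/3775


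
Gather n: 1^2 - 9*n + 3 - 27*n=4 - 36*n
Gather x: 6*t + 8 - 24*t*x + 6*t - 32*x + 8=12*t + x*(-24*t - 32) + 16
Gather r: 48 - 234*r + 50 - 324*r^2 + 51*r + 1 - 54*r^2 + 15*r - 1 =-378*r^2 - 168*r + 98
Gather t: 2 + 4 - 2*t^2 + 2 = 8 - 2*t^2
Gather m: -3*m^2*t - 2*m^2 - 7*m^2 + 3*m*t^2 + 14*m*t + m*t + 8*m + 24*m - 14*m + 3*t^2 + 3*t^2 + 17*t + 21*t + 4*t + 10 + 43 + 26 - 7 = m^2*(-3*t - 9) + m*(3*t^2 + 15*t + 18) + 6*t^2 + 42*t + 72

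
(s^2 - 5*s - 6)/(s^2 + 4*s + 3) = (s - 6)/(s + 3)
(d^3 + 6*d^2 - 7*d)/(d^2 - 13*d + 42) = d*(d^2 + 6*d - 7)/(d^2 - 13*d + 42)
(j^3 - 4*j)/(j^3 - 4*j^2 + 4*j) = (j + 2)/(j - 2)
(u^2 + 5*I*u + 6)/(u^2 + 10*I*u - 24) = (u - I)/(u + 4*I)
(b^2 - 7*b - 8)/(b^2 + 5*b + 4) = (b - 8)/(b + 4)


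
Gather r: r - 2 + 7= r + 5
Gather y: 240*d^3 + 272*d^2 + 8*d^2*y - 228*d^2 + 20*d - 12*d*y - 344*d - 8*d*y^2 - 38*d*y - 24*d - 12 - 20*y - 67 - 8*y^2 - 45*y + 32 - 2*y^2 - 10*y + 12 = 240*d^3 + 44*d^2 - 348*d + y^2*(-8*d - 10) + y*(8*d^2 - 50*d - 75) - 35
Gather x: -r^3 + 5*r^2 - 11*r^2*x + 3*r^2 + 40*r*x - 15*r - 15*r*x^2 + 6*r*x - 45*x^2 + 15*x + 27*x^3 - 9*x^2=-r^3 + 8*r^2 - 15*r + 27*x^3 + x^2*(-15*r - 54) + x*(-11*r^2 + 46*r + 15)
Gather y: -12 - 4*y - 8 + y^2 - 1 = y^2 - 4*y - 21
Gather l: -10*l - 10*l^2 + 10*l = -10*l^2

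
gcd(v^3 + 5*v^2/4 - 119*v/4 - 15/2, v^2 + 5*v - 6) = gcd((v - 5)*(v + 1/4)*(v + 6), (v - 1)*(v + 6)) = v + 6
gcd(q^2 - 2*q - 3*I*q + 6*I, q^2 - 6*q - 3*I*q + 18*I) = q - 3*I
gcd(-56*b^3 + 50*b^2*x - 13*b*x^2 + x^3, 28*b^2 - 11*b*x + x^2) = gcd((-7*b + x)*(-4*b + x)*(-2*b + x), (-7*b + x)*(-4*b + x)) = 28*b^2 - 11*b*x + x^2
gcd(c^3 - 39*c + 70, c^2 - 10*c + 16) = c - 2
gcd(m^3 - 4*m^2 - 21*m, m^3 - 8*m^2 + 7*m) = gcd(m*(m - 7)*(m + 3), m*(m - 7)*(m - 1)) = m^2 - 7*m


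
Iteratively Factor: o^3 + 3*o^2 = (o)*(o^2 + 3*o) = o*(o + 3)*(o)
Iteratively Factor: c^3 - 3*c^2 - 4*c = (c + 1)*(c^2 - 4*c) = c*(c + 1)*(c - 4)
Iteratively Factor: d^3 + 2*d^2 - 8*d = (d - 2)*(d^2 + 4*d) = (d - 2)*(d + 4)*(d)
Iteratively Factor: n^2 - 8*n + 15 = (n - 3)*(n - 5)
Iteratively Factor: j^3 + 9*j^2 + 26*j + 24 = (j + 2)*(j^2 + 7*j + 12) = (j + 2)*(j + 3)*(j + 4)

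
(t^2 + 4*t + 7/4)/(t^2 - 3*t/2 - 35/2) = (t + 1/2)/(t - 5)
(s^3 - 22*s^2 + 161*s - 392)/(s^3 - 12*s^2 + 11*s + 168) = (s - 7)/(s + 3)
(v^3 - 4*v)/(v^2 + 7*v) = (v^2 - 4)/(v + 7)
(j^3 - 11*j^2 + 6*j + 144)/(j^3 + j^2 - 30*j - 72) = (j - 8)/(j + 4)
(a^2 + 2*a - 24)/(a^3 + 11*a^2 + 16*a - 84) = (a - 4)/(a^2 + 5*a - 14)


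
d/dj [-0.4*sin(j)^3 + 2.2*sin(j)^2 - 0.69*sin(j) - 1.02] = (-1.2*sin(j)^2 + 4.4*sin(j) - 0.69)*cos(j)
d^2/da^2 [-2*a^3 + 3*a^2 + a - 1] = 6 - 12*a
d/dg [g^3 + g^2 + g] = 3*g^2 + 2*g + 1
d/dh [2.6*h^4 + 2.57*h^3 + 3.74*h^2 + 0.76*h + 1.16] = 10.4*h^3 + 7.71*h^2 + 7.48*h + 0.76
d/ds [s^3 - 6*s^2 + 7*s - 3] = 3*s^2 - 12*s + 7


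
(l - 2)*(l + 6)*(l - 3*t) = l^3 - 3*l^2*t + 4*l^2 - 12*l*t - 12*l + 36*t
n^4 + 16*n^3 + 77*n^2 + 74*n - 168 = (n - 1)*(n + 4)*(n + 6)*(n + 7)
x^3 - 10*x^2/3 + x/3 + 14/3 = (x - 7/3)*(x - 2)*(x + 1)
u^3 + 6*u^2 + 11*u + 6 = (u + 1)*(u + 2)*(u + 3)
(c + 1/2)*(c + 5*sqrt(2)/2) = c^2 + c/2 + 5*sqrt(2)*c/2 + 5*sqrt(2)/4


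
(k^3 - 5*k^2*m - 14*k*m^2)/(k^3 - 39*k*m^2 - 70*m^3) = k/(k + 5*m)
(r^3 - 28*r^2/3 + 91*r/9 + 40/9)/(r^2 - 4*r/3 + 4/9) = (9*r^3 - 84*r^2 + 91*r + 40)/(9*r^2 - 12*r + 4)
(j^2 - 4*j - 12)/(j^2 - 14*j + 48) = (j + 2)/(j - 8)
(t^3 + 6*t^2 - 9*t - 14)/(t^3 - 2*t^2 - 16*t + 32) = (t^2 + 8*t + 7)/(t^2 - 16)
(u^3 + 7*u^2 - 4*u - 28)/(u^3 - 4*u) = (u + 7)/u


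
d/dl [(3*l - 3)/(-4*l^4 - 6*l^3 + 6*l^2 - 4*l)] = 3*(3*l^4 - l^3 - 6*l^2 + 3*l - 1)/(l^2*(4*l^6 + 12*l^5 - 3*l^4 - 10*l^3 + 21*l^2 - 12*l + 4))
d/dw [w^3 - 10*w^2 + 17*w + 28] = 3*w^2 - 20*w + 17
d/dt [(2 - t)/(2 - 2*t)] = 1/(2*(t - 1)^2)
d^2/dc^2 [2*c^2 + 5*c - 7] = 4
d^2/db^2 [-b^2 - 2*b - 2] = -2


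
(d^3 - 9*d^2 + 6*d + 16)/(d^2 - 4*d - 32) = (d^2 - d - 2)/(d + 4)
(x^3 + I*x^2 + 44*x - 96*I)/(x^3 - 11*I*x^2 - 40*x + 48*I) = (x + 8*I)/(x - 4*I)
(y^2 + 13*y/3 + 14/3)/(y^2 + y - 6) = (y^2 + 13*y/3 + 14/3)/(y^2 + y - 6)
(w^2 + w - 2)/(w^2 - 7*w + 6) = (w + 2)/(w - 6)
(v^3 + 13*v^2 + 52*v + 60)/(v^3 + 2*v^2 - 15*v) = (v^2 + 8*v + 12)/(v*(v - 3))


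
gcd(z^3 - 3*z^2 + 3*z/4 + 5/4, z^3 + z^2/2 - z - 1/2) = z^2 - z/2 - 1/2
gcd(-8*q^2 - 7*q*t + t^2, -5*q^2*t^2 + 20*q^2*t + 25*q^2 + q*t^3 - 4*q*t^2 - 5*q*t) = 1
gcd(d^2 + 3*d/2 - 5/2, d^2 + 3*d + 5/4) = d + 5/2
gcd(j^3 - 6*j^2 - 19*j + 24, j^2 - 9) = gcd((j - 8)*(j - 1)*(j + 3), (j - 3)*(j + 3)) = j + 3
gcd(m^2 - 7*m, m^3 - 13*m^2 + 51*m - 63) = m - 7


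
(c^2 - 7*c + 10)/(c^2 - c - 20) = (c - 2)/(c + 4)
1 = 1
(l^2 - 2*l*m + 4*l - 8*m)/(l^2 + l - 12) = (l - 2*m)/(l - 3)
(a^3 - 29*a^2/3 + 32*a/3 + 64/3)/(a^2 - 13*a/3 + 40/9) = 3*(a^2 - 7*a - 8)/(3*a - 5)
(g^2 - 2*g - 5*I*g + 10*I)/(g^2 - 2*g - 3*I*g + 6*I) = (g - 5*I)/(g - 3*I)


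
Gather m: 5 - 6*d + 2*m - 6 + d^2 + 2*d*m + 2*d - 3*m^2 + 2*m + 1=d^2 - 4*d - 3*m^2 + m*(2*d + 4)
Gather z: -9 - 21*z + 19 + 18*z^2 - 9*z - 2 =18*z^2 - 30*z + 8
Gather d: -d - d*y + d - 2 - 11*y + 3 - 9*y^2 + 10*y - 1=-d*y - 9*y^2 - y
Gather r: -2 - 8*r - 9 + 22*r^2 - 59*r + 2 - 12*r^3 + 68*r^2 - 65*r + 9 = -12*r^3 + 90*r^2 - 132*r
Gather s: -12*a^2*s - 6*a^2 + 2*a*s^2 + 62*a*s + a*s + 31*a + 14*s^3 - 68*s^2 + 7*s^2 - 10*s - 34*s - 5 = -6*a^2 + 31*a + 14*s^3 + s^2*(2*a - 61) + s*(-12*a^2 + 63*a - 44) - 5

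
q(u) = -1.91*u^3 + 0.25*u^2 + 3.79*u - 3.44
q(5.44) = -282.91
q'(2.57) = -32.77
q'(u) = -5.73*u^2 + 0.5*u + 3.79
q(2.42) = -19.87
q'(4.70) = -120.44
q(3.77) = -87.94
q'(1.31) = -5.39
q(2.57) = -24.47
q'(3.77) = -75.76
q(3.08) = -45.20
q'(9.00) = -455.84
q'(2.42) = -28.56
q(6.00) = -384.26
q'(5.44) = -163.06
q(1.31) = -2.34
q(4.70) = -178.41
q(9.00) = -1341.47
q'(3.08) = -49.03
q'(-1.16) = -4.50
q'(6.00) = -199.49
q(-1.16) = -4.52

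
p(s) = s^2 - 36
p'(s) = 2*s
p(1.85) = -32.58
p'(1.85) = 3.70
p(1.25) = -34.44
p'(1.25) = 2.50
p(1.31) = -34.28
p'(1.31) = 2.62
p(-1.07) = -34.86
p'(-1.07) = -2.14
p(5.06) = -10.40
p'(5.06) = 10.12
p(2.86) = -27.82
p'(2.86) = 5.72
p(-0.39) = -35.85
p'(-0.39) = -0.78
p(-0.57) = -35.68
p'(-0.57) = -1.14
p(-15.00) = 189.00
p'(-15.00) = -30.00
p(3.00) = -27.00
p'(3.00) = 6.00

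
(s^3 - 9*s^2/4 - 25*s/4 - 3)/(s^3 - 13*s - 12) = (s + 3/4)/(s + 3)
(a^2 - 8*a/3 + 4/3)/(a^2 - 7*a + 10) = (a - 2/3)/(a - 5)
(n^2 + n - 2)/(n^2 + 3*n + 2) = (n - 1)/(n + 1)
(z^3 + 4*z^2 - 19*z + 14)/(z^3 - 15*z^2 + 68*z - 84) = (z^2 + 6*z - 7)/(z^2 - 13*z + 42)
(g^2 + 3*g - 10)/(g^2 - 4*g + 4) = (g + 5)/(g - 2)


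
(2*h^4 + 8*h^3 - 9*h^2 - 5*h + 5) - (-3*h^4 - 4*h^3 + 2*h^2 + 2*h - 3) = 5*h^4 + 12*h^3 - 11*h^2 - 7*h + 8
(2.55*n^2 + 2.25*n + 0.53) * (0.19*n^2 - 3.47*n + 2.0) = 0.4845*n^4 - 8.421*n^3 - 2.6068*n^2 + 2.6609*n + 1.06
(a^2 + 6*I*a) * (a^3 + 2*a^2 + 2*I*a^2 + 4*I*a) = a^5 + 2*a^4 + 8*I*a^4 - 12*a^3 + 16*I*a^3 - 24*a^2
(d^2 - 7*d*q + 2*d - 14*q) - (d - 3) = d^2 - 7*d*q + d - 14*q + 3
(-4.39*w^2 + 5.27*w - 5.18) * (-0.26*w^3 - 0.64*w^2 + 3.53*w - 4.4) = 1.1414*w^5 + 1.4394*w^4 - 17.5227*w^3 + 41.2343*w^2 - 41.4734*w + 22.792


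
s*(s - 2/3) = s^2 - 2*s/3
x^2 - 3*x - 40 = (x - 8)*(x + 5)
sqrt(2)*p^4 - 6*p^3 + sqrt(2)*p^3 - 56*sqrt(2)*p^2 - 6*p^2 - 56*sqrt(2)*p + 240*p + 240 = (p - 6*sqrt(2))*(p - 2*sqrt(2))*(p + 5*sqrt(2))*(sqrt(2)*p + sqrt(2))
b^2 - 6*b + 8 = (b - 4)*(b - 2)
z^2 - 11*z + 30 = (z - 6)*(z - 5)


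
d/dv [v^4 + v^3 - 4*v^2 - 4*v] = 4*v^3 + 3*v^2 - 8*v - 4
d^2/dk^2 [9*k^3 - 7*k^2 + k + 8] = 54*k - 14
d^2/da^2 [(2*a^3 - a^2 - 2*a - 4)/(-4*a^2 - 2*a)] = 4*(a^3 + 12*a^2 + 6*a + 1)/(a^3*(8*a^3 + 12*a^2 + 6*a + 1))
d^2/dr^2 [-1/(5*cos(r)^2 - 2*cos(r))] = (50*(1 - cos(2*r))^2 + 75*cos(r) + 54*cos(2*r) - 15*cos(3*r) - 162)/(2*(5*cos(r) - 2)^3*cos(r)^3)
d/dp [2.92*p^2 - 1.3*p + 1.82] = 5.84*p - 1.3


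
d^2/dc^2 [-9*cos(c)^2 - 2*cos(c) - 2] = 2*cos(c) + 18*cos(2*c)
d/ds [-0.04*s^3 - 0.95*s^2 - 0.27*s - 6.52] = -0.12*s^2 - 1.9*s - 0.27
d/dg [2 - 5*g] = -5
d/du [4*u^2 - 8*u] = 8*u - 8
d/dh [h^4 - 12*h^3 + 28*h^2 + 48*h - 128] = 4*h^3 - 36*h^2 + 56*h + 48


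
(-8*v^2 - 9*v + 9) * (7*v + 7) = -56*v^3 - 119*v^2 + 63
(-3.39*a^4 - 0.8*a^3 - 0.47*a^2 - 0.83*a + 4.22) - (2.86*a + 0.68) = -3.39*a^4 - 0.8*a^3 - 0.47*a^2 - 3.69*a + 3.54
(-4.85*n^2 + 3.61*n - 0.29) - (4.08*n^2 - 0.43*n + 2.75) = -8.93*n^2 + 4.04*n - 3.04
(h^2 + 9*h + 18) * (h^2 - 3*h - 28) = h^4 + 6*h^3 - 37*h^2 - 306*h - 504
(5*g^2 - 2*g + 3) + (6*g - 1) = 5*g^2 + 4*g + 2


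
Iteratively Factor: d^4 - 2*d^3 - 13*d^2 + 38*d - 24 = (d + 4)*(d^3 - 6*d^2 + 11*d - 6) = (d - 2)*(d + 4)*(d^2 - 4*d + 3) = (d - 2)*(d - 1)*(d + 4)*(d - 3)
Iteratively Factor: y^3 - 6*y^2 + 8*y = (y)*(y^2 - 6*y + 8) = y*(y - 2)*(y - 4)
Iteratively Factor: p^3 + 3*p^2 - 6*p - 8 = (p - 2)*(p^2 + 5*p + 4) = (p - 2)*(p + 1)*(p + 4)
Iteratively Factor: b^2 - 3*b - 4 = (b + 1)*(b - 4)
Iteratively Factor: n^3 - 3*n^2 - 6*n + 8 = (n + 2)*(n^2 - 5*n + 4) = (n - 4)*(n + 2)*(n - 1)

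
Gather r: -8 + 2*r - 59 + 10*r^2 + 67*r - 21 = 10*r^2 + 69*r - 88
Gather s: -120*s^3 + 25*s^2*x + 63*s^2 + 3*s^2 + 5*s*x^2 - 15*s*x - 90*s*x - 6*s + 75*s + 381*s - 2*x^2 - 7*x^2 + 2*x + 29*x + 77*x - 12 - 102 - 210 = -120*s^3 + s^2*(25*x + 66) + s*(5*x^2 - 105*x + 450) - 9*x^2 + 108*x - 324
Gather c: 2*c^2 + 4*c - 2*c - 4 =2*c^2 + 2*c - 4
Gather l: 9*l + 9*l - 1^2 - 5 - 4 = 18*l - 10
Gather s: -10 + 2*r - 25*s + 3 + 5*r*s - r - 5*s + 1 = r + s*(5*r - 30) - 6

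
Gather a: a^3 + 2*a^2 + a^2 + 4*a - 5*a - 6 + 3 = a^3 + 3*a^2 - a - 3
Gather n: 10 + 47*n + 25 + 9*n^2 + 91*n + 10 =9*n^2 + 138*n + 45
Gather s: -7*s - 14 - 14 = -7*s - 28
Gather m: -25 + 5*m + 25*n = 5*m + 25*n - 25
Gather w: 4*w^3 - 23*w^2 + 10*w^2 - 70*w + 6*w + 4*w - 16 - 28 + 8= 4*w^3 - 13*w^2 - 60*w - 36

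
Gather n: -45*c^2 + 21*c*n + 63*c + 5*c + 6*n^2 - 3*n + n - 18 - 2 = -45*c^2 + 68*c + 6*n^2 + n*(21*c - 2) - 20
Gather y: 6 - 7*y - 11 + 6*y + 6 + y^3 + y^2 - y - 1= y^3 + y^2 - 2*y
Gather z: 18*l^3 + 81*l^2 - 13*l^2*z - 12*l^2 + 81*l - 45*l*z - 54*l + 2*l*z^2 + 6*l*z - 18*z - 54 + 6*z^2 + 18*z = 18*l^3 + 69*l^2 + 27*l + z^2*(2*l + 6) + z*(-13*l^2 - 39*l) - 54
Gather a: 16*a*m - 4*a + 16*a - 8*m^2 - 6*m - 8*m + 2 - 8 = a*(16*m + 12) - 8*m^2 - 14*m - 6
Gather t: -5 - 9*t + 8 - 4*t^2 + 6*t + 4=-4*t^2 - 3*t + 7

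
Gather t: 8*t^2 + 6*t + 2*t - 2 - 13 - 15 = 8*t^2 + 8*t - 30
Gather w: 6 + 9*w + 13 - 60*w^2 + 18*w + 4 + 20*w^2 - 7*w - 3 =-40*w^2 + 20*w + 20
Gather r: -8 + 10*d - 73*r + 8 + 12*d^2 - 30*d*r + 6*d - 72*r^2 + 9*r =12*d^2 + 16*d - 72*r^2 + r*(-30*d - 64)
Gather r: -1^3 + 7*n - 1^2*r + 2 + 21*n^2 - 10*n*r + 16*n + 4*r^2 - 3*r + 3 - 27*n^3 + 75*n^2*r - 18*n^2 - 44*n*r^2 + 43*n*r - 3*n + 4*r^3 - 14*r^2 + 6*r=-27*n^3 + 3*n^2 + 20*n + 4*r^3 + r^2*(-44*n - 10) + r*(75*n^2 + 33*n + 2) + 4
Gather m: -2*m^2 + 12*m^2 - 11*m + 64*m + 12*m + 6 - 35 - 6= 10*m^2 + 65*m - 35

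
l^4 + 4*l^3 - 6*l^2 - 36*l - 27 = (l - 3)*(l + 1)*(l + 3)^2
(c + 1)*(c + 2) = c^2 + 3*c + 2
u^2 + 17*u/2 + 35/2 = (u + 7/2)*(u + 5)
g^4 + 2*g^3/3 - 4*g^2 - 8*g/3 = g*(g - 2)*(g + 2/3)*(g + 2)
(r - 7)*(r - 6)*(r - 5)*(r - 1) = r^4 - 19*r^3 + 125*r^2 - 317*r + 210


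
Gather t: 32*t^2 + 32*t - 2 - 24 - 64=32*t^2 + 32*t - 90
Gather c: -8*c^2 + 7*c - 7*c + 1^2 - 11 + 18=8 - 8*c^2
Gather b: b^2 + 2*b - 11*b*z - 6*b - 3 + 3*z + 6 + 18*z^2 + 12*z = b^2 + b*(-11*z - 4) + 18*z^2 + 15*z + 3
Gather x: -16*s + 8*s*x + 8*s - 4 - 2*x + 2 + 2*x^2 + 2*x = 8*s*x - 8*s + 2*x^2 - 2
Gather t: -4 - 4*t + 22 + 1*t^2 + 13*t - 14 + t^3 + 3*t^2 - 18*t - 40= t^3 + 4*t^2 - 9*t - 36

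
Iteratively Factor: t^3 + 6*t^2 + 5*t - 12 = (t - 1)*(t^2 + 7*t + 12) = (t - 1)*(t + 4)*(t + 3)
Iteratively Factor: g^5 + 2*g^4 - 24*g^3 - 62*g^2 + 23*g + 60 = (g + 4)*(g^4 - 2*g^3 - 16*g^2 + 2*g + 15) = (g + 1)*(g + 4)*(g^3 - 3*g^2 - 13*g + 15) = (g - 5)*(g + 1)*(g + 4)*(g^2 + 2*g - 3) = (g - 5)*(g + 1)*(g + 3)*(g + 4)*(g - 1)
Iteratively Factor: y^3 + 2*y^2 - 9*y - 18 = (y - 3)*(y^2 + 5*y + 6) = (y - 3)*(y + 3)*(y + 2)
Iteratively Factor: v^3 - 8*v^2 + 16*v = (v)*(v^2 - 8*v + 16) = v*(v - 4)*(v - 4)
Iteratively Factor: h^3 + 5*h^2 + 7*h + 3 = (h + 1)*(h^2 + 4*h + 3) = (h + 1)^2*(h + 3)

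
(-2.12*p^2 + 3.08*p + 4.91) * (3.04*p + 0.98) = -6.4448*p^3 + 7.2856*p^2 + 17.9448*p + 4.8118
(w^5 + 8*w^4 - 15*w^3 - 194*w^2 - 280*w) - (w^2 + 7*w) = w^5 + 8*w^4 - 15*w^3 - 195*w^2 - 287*w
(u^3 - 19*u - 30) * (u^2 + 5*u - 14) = u^5 + 5*u^4 - 33*u^3 - 125*u^2 + 116*u + 420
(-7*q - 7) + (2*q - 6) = -5*q - 13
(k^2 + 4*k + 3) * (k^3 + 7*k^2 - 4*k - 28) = k^5 + 11*k^4 + 27*k^3 - 23*k^2 - 124*k - 84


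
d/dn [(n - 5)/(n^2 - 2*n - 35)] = (n^2 - 2*n - 2*(n - 5)*(n - 1) - 35)/(-n^2 + 2*n + 35)^2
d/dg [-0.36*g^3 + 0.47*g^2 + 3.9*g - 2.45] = -1.08*g^2 + 0.94*g + 3.9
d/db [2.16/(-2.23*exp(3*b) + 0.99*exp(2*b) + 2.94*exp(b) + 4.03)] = (14.4504*exp(2*b) - 4.2768*exp(b) - 6.3504)*exp(b)/(-2.23*exp(3*b) + 0.99*exp(2*b) + 2.94*exp(b) + 4.03)^2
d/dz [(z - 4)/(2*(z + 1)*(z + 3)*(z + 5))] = (-2*z^3 + 3*z^2 + 72*z + 107)/(2*(z^6 + 18*z^5 + 127*z^4 + 444*z^3 + 799*z^2 + 690*z + 225))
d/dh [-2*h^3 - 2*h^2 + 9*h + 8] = -6*h^2 - 4*h + 9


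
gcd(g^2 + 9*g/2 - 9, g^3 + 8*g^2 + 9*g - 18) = g + 6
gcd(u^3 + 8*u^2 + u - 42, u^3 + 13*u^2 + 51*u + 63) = u^2 + 10*u + 21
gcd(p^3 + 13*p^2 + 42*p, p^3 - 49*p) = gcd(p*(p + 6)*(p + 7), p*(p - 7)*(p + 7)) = p^2 + 7*p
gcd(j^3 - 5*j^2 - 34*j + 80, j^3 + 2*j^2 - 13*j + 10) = j^2 + 3*j - 10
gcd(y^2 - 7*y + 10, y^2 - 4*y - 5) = y - 5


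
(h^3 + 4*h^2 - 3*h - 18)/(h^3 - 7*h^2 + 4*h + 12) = (h^2 + 6*h + 9)/(h^2 - 5*h - 6)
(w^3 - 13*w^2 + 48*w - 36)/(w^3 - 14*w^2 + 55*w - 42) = (w - 6)/(w - 7)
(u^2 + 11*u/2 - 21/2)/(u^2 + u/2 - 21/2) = (2*u^2 + 11*u - 21)/(2*u^2 + u - 21)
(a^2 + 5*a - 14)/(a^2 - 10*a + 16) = (a + 7)/(a - 8)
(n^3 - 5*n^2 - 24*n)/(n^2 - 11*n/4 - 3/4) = 4*n*(-n^2 + 5*n + 24)/(-4*n^2 + 11*n + 3)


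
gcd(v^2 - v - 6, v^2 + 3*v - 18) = v - 3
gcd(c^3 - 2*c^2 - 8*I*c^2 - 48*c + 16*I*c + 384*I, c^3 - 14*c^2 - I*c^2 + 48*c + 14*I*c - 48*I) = c - 8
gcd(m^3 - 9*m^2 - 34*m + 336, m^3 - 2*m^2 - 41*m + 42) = m^2 - m - 42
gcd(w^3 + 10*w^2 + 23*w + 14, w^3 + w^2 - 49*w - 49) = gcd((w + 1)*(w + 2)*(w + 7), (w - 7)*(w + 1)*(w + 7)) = w^2 + 8*w + 7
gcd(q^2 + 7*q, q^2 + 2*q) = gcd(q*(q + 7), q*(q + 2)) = q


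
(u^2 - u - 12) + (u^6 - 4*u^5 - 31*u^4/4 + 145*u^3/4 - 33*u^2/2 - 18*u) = u^6 - 4*u^5 - 31*u^4/4 + 145*u^3/4 - 31*u^2/2 - 19*u - 12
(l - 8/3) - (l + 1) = -11/3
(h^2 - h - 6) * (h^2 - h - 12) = h^4 - 2*h^3 - 17*h^2 + 18*h + 72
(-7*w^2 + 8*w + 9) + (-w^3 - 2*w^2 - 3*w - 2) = -w^3 - 9*w^2 + 5*w + 7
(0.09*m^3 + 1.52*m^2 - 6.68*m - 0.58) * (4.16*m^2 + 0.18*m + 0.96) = 0.3744*m^5 + 6.3394*m^4 - 27.4288*m^3 - 2.156*m^2 - 6.5172*m - 0.5568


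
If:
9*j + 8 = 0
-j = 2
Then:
No Solution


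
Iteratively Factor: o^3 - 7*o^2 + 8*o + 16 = (o + 1)*(o^2 - 8*o + 16) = (o - 4)*(o + 1)*(o - 4)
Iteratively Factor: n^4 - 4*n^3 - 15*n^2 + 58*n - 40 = (n - 2)*(n^3 - 2*n^2 - 19*n + 20) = (n - 2)*(n + 4)*(n^2 - 6*n + 5) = (n - 2)*(n - 1)*(n + 4)*(n - 5)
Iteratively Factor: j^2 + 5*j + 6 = (j + 2)*(j + 3)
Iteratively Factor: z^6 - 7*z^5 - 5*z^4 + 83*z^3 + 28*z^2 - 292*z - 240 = (z + 2)*(z^5 - 9*z^4 + 13*z^3 + 57*z^2 - 86*z - 120) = (z - 3)*(z + 2)*(z^4 - 6*z^3 - 5*z^2 + 42*z + 40) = (z - 3)*(z + 1)*(z + 2)*(z^3 - 7*z^2 + 2*z + 40) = (z - 5)*(z - 3)*(z + 1)*(z + 2)*(z^2 - 2*z - 8) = (z - 5)*(z - 4)*(z - 3)*(z + 1)*(z + 2)*(z + 2)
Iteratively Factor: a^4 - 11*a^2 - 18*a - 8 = (a + 1)*(a^3 - a^2 - 10*a - 8) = (a + 1)^2*(a^2 - 2*a - 8) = (a - 4)*(a + 1)^2*(a + 2)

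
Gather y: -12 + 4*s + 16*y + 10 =4*s + 16*y - 2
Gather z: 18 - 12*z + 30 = 48 - 12*z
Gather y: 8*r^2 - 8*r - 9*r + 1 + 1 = 8*r^2 - 17*r + 2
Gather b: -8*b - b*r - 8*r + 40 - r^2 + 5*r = b*(-r - 8) - r^2 - 3*r + 40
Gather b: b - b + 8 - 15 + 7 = 0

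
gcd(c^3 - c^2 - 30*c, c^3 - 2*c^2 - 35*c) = c^2 + 5*c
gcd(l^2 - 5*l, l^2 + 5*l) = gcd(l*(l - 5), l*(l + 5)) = l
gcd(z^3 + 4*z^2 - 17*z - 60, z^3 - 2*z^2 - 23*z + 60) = z^2 + z - 20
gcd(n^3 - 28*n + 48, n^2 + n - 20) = n - 4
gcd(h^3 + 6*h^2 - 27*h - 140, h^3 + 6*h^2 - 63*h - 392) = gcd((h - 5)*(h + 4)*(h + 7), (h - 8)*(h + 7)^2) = h + 7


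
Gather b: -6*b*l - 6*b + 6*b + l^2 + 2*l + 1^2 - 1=-6*b*l + l^2 + 2*l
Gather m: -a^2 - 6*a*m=-a^2 - 6*a*m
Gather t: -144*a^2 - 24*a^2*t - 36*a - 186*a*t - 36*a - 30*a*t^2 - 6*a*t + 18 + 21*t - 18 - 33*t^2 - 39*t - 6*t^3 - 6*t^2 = -144*a^2 - 72*a - 6*t^3 + t^2*(-30*a - 39) + t*(-24*a^2 - 192*a - 18)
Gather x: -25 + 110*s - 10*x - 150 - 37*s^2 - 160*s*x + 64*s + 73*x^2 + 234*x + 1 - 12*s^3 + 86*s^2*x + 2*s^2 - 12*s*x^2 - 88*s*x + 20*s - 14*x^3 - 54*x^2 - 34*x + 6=-12*s^3 - 35*s^2 + 194*s - 14*x^3 + x^2*(19 - 12*s) + x*(86*s^2 - 248*s + 190) - 168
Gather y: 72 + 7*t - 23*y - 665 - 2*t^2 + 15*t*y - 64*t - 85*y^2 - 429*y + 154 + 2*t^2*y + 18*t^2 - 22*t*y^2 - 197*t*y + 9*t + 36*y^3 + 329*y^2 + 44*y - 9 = 16*t^2 - 48*t + 36*y^3 + y^2*(244 - 22*t) + y*(2*t^2 - 182*t - 408) - 448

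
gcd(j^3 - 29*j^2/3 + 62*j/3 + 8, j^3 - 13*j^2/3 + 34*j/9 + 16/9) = j + 1/3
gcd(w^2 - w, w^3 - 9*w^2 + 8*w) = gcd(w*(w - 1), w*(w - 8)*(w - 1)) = w^2 - w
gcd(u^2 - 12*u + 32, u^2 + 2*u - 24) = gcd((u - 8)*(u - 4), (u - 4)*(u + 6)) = u - 4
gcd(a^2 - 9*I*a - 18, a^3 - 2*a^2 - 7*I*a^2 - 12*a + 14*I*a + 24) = a - 3*I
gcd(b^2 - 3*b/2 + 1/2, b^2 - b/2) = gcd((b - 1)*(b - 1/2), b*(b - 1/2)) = b - 1/2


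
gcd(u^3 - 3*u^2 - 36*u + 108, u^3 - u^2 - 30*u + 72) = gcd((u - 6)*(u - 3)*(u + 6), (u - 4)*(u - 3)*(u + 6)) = u^2 + 3*u - 18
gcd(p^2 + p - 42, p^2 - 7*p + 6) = p - 6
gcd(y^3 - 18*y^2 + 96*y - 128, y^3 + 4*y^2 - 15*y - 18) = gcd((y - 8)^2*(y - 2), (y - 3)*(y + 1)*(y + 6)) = 1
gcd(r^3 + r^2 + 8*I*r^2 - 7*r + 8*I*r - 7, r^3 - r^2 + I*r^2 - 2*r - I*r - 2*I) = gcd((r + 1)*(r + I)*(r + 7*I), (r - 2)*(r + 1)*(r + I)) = r^2 + r*(1 + I) + I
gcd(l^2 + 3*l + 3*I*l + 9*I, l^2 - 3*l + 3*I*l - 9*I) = l + 3*I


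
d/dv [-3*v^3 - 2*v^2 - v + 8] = -9*v^2 - 4*v - 1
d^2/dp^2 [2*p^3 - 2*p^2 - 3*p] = 12*p - 4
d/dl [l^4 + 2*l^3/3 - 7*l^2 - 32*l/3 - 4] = 4*l^3 + 2*l^2 - 14*l - 32/3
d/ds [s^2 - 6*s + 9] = 2*s - 6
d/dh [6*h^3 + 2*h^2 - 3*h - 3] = 18*h^2 + 4*h - 3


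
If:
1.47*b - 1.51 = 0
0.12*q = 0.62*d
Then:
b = 1.03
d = 0.193548387096774*q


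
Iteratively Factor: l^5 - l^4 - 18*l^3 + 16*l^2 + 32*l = (l)*(l^4 - l^3 - 18*l^2 + 16*l + 32) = l*(l - 2)*(l^3 + l^2 - 16*l - 16) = l*(l - 2)*(l + 1)*(l^2 - 16) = l*(l - 4)*(l - 2)*(l + 1)*(l + 4)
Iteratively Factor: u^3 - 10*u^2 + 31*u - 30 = (u - 2)*(u^2 - 8*u + 15) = (u - 5)*(u - 2)*(u - 3)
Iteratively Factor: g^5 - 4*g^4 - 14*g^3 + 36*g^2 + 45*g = (g)*(g^4 - 4*g^3 - 14*g^2 + 36*g + 45) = g*(g - 5)*(g^3 + g^2 - 9*g - 9) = g*(g - 5)*(g - 3)*(g^2 + 4*g + 3) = g*(g - 5)*(g - 3)*(g + 1)*(g + 3)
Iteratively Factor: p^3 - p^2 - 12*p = (p)*(p^2 - p - 12) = p*(p - 4)*(p + 3)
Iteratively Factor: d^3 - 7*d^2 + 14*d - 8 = (d - 1)*(d^2 - 6*d + 8) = (d - 4)*(d - 1)*(d - 2)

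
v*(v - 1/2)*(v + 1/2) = v^3 - v/4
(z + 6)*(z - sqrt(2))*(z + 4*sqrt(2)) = z^3 + 3*sqrt(2)*z^2 + 6*z^2 - 8*z + 18*sqrt(2)*z - 48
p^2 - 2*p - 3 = (p - 3)*(p + 1)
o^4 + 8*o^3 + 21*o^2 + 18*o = o*(o + 2)*(o + 3)^2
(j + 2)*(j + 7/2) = j^2 + 11*j/2 + 7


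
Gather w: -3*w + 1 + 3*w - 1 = 0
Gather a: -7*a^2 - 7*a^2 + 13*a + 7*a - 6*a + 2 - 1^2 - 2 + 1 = -14*a^2 + 14*a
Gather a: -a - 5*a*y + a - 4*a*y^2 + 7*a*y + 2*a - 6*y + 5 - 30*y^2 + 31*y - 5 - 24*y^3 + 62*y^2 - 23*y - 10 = a*(-4*y^2 + 2*y + 2) - 24*y^3 + 32*y^2 + 2*y - 10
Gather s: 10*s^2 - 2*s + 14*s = 10*s^2 + 12*s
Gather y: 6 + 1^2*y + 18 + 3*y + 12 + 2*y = 6*y + 36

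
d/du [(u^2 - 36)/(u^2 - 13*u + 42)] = -13/(u^2 - 14*u + 49)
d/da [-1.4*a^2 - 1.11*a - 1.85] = -2.8*a - 1.11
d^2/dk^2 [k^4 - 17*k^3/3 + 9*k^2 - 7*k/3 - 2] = 12*k^2 - 34*k + 18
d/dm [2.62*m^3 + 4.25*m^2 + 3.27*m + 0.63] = 7.86*m^2 + 8.5*m + 3.27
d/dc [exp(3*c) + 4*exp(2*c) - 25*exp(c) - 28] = (3*exp(2*c) + 8*exp(c) - 25)*exp(c)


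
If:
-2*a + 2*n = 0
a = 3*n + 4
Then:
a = -2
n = -2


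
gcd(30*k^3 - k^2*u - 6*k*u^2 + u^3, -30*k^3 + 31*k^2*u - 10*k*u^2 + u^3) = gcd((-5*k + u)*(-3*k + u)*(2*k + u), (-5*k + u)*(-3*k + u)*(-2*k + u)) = 15*k^2 - 8*k*u + u^2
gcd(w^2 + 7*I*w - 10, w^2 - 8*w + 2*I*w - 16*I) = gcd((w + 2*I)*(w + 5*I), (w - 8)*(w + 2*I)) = w + 2*I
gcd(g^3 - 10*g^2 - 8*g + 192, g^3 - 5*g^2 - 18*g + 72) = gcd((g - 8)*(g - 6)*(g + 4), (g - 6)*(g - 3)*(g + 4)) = g^2 - 2*g - 24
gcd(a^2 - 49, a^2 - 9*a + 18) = 1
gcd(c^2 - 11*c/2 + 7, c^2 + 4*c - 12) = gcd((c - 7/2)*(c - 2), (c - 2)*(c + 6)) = c - 2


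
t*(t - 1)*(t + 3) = t^3 + 2*t^2 - 3*t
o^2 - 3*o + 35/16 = (o - 7/4)*(o - 5/4)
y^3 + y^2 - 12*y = y*(y - 3)*(y + 4)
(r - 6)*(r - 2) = r^2 - 8*r + 12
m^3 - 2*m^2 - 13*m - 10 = (m - 5)*(m + 1)*(m + 2)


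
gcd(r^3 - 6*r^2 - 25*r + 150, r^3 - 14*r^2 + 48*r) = r - 6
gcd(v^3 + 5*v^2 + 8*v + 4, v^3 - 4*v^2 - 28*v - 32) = v^2 + 4*v + 4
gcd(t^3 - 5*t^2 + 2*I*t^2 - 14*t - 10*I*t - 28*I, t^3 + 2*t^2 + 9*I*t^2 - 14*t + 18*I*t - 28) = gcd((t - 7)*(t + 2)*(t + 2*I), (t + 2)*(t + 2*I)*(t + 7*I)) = t^2 + t*(2 + 2*I) + 4*I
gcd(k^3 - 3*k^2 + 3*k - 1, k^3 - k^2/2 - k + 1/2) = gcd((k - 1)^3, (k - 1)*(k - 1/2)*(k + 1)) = k - 1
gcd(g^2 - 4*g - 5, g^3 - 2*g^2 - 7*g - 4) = g + 1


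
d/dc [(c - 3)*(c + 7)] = 2*c + 4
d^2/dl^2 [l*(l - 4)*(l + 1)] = 6*l - 6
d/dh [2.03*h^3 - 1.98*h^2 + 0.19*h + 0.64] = 6.09*h^2 - 3.96*h + 0.19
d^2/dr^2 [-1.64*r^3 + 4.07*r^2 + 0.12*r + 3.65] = 8.14 - 9.84*r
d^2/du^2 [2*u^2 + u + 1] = 4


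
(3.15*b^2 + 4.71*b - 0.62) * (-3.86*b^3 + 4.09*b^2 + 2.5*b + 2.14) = -12.159*b^5 - 5.2971*b^4 + 29.5321*b^3 + 15.9802*b^2 + 8.5294*b - 1.3268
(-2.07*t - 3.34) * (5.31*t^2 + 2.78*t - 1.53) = -10.9917*t^3 - 23.49*t^2 - 6.1181*t + 5.1102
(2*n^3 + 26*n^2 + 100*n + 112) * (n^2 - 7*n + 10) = 2*n^5 + 12*n^4 - 62*n^3 - 328*n^2 + 216*n + 1120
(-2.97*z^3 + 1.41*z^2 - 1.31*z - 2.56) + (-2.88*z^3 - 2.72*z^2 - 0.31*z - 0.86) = -5.85*z^3 - 1.31*z^2 - 1.62*z - 3.42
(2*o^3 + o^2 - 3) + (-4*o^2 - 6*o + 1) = 2*o^3 - 3*o^2 - 6*o - 2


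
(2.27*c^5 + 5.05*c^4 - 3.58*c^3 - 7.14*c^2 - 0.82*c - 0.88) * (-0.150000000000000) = -0.3405*c^5 - 0.7575*c^4 + 0.537*c^3 + 1.071*c^2 + 0.123*c + 0.132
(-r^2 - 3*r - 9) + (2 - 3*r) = -r^2 - 6*r - 7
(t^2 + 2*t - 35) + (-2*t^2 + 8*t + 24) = -t^2 + 10*t - 11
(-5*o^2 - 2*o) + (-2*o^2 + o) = -7*o^2 - o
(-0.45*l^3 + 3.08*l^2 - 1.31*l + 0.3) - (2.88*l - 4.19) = -0.45*l^3 + 3.08*l^2 - 4.19*l + 4.49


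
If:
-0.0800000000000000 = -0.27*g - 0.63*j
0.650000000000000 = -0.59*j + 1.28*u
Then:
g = 2.86691776522285 - 5.06214689265537*u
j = 2.16949152542373*u - 1.10169491525424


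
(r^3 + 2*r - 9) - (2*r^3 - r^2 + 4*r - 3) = -r^3 + r^2 - 2*r - 6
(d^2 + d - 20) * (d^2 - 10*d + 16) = d^4 - 9*d^3 - 14*d^2 + 216*d - 320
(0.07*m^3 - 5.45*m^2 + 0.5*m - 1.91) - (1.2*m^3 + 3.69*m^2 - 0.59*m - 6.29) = -1.13*m^3 - 9.14*m^2 + 1.09*m + 4.38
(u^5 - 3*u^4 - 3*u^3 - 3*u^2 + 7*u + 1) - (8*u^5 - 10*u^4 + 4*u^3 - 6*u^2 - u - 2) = -7*u^5 + 7*u^4 - 7*u^3 + 3*u^2 + 8*u + 3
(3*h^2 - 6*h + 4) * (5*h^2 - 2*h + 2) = 15*h^4 - 36*h^3 + 38*h^2 - 20*h + 8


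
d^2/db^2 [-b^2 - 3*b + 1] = -2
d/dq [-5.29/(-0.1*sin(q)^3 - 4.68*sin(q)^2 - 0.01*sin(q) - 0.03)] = (-49.5144*sin(q) + 0.7935*cos(2*q) - 0.8464)*cos(q)/(0.1*sin(q)^3 + 4.68*sin(q)^2 + 0.01*sin(q) + 0.03)^2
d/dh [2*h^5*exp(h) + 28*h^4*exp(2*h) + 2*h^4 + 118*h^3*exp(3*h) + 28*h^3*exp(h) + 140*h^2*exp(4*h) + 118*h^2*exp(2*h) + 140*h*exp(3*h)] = 2*h^5*exp(h) + 56*h^4*exp(2*h) + 10*h^4*exp(h) + 354*h^3*exp(3*h) + 112*h^3*exp(2*h) + 28*h^3*exp(h) + 8*h^3 + 560*h^2*exp(4*h) + 354*h^2*exp(3*h) + 236*h^2*exp(2*h) + 84*h^2*exp(h) + 280*h*exp(4*h) + 420*h*exp(3*h) + 236*h*exp(2*h) + 140*exp(3*h)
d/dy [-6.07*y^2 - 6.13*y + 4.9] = -12.14*y - 6.13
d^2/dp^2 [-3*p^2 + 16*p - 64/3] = -6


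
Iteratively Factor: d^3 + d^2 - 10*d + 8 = (d - 2)*(d^2 + 3*d - 4) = (d - 2)*(d + 4)*(d - 1)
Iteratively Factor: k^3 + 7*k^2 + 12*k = (k)*(k^2 + 7*k + 12) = k*(k + 3)*(k + 4)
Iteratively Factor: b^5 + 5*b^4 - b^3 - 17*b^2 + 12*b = (b + 4)*(b^4 + b^3 - 5*b^2 + 3*b) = (b + 3)*(b + 4)*(b^3 - 2*b^2 + b) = b*(b + 3)*(b + 4)*(b^2 - 2*b + 1) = b*(b - 1)*(b + 3)*(b + 4)*(b - 1)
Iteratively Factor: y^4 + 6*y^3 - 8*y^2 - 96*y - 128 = (y - 4)*(y^3 + 10*y^2 + 32*y + 32) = (y - 4)*(y + 4)*(y^2 + 6*y + 8) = (y - 4)*(y + 4)^2*(y + 2)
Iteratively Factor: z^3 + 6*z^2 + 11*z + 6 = (z + 2)*(z^2 + 4*z + 3) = (z + 2)*(z + 3)*(z + 1)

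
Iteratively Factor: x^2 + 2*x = (x)*(x + 2)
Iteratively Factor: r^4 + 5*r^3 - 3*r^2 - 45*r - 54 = (r + 3)*(r^3 + 2*r^2 - 9*r - 18) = (r + 3)^2*(r^2 - r - 6) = (r - 3)*(r + 3)^2*(r + 2)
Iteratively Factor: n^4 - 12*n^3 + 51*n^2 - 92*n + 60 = (n - 2)*(n^3 - 10*n^2 + 31*n - 30) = (n - 2)^2*(n^2 - 8*n + 15) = (n - 3)*(n - 2)^2*(n - 5)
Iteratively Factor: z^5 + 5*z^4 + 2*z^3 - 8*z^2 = (z)*(z^4 + 5*z^3 + 2*z^2 - 8*z) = z*(z + 4)*(z^3 + z^2 - 2*z) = z*(z - 1)*(z + 4)*(z^2 + 2*z) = z*(z - 1)*(z + 2)*(z + 4)*(z)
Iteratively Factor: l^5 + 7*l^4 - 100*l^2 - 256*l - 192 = (l + 4)*(l^4 + 3*l^3 - 12*l^2 - 52*l - 48) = (l + 2)*(l + 4)*(l^3 + l^2 - 14*l - 24) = (l + 2)^2*(l + 4)*(l^2 - l - 12) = (l + 2)^2*(l + 3)*(l + 4)*(l - 4)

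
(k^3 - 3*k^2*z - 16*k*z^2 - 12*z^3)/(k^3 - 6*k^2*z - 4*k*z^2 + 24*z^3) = (-k - z)/(-k + 2*z)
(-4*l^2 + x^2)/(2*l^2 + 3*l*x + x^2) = (-2*l + x)/(l + x)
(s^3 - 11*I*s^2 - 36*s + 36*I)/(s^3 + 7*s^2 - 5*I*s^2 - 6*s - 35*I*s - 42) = (s - 6*I)/(s + 7)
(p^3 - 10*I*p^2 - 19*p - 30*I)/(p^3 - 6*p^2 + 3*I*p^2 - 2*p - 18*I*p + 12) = (p^2 - 11*I*p - 30)/(p^2 + 2*p*(-3 + I) - 12*I)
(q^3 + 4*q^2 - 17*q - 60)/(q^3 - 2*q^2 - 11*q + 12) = (q + 5)/(q - 1)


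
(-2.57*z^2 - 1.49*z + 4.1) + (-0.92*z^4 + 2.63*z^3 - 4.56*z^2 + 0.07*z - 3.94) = -0.92*z^4 + 2.63*z^3 - 7.13*z^2 - 1.42*z + 0.16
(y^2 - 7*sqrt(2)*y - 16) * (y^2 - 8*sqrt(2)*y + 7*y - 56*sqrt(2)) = y^4 - 15*sqrt(2)*y^3 + 7*y^3 - 105*sqrt(2)*y^2 + 96*y^2 + 128*sqrt(2)*y + 672*y + 896*sqrt(2)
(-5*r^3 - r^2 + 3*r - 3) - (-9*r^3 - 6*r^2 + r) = 4*r^3 + 5*r^2 + 2*r - 3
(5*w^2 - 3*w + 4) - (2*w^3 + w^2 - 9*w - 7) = -2*w^3 + 4*w^2 + 6*w + 11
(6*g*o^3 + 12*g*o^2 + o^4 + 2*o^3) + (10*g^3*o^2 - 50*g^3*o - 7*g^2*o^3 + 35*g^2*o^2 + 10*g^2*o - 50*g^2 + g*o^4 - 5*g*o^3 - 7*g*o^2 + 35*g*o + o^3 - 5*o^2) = 10*g^3*o^2 - 50*g^3*o - 7*g^2*o^3 + 35*g^2*o^2 + 10*g^2*o - 50*g^2 + g*o^4 + g*o^3 + 5*g*o^2 + 35*g*o + o^4 + 3*o^3 - 5*o^2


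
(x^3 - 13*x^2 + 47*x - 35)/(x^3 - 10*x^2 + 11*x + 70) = (x - 1)/(x + 2)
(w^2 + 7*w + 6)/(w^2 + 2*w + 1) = (w + 6)/(w + 1)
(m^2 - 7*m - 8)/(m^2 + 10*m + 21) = (m^2 - 7*m - 8)/(m^2 + 10*m + 21)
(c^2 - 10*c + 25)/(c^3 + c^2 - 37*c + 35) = (c - 5)/(c^2 + 6*c - 7)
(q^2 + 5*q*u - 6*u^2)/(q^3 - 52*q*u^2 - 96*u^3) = (q - u)/(q^2 - 6*q*u - 16*u^2)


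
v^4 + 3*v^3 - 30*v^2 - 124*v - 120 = (v - 6)*(v + 2)^2*(v + 5)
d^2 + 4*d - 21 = (d - 3)*(d + 7)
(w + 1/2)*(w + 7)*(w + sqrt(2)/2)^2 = w^4 + sqrt(2)*w^3 + 15*w^3/2 + 4*w^2 + 15*sqrt(2)*w^2/2 + 15*w/4 + 7*sqrt(2)*w/2 + 7/4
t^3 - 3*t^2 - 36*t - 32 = (t - 8)*(t + 1)*(t + 4)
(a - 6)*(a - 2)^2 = a^3 - 10*a^2 + 28*a - 24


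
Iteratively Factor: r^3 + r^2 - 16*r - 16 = (r + 4)*(r^2 - 3*r - 4) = (r + 1)*(r + 4)*(r - 4)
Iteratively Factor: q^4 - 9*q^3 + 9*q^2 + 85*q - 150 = (q - 5)*(q^3 - 4*q^2 - 11*q + 30) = (q - 5)*(q - 2)*(q^2 - 2*q - 15) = (q - 5)*(q - 2)*(q + 3)*(q - 5)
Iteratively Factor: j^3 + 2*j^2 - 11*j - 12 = (j + 4)*(j^2 - 2*j - 3) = (j - 3)*(j + 4)*(j + 1)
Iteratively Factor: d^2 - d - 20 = (d + 4)*(d - 5)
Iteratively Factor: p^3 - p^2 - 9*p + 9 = (p - 3)*(p^2 + 2*p - 3) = (p - 3)*(p + 3)*(p - 1)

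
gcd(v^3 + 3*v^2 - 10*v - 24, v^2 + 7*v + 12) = v + 4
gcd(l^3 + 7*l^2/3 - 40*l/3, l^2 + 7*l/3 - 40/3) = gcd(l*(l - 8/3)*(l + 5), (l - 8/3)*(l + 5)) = l^2 + 7*l/3 - 40/3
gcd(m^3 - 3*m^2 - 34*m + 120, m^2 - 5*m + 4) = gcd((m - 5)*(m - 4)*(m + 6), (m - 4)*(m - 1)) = m - 4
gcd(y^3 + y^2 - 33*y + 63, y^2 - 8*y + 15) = y - 3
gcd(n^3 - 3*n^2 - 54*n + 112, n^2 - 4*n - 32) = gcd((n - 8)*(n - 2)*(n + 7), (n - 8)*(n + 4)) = n - 8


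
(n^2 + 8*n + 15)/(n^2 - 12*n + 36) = (n^2 + 8*n + 15)/(n^2 - 12*n + 36)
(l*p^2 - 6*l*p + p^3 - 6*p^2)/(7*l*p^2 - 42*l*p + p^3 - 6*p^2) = (l + p)/(7*l + p)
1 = 1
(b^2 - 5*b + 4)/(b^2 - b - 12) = (b - 1)/(b + 3)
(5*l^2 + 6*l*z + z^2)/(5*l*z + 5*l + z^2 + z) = (l + z)/(z + 1)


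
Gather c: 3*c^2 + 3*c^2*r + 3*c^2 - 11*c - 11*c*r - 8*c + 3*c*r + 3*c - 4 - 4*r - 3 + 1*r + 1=c^2*(3*r + 6) + c*(-8*r - 16) - 3*r - 6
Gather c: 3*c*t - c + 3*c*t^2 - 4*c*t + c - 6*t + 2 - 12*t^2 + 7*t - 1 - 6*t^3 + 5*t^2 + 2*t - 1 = c*(3*t^2 - t) - 6*t^3 - 7*t^2 + 3*t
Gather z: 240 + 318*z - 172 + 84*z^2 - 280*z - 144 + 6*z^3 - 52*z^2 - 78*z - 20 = 6*z^3 + 32*z^2 - 40*z - 96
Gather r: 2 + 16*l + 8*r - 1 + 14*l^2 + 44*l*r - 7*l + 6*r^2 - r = 14*l^2 + 9*l + 6*r^2 + r*(44*l + 7) + 1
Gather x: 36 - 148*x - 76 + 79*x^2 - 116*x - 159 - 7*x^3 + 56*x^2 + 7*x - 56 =-7*x^3 + 135*x^2 - 257*x - 255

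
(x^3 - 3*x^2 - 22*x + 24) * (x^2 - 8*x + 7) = x^5 - 11*x^4 + 9*x^3 + 179*x^2 - 346*x + 168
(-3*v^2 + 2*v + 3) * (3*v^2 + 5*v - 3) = -9*v^4 - 9*v^3 + 28*v^2 + 9*v - 9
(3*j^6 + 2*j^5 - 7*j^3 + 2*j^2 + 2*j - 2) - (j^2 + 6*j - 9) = 3*j^6 + 2*j^5 - 7*j^3 + j^2 - 4*j + 7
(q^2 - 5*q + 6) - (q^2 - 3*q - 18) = 24 - 2*q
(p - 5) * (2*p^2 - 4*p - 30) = 2*p^3 - 14*p^2 - 10*p + 150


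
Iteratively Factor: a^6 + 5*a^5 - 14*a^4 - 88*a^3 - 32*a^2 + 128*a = (a)*(a^5 + 5*a^4 - 14*a^3 - 88*a^2 - 32*a + 128) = a*(a - 1)*(a^4 + 6*a^3 - 8*a^2 - 96*a - 128) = a*(a - 1)*(a + 4)*(a^3 + 2*a^2 - 16*a - 32) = a*(a - 1)*(a + 2)*(a + 4)*(a^2 - 16) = a*(a - 1)*(a + 2)*(a + 4)^2*(a - 4)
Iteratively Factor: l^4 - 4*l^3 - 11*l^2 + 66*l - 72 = (l - 3)*(l^3 - l^2 - 14*l + 24) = (l - 3)*(l - 2)*(l^2 + l - 12) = (l - 3)^2*(l - 2)*(l + 4)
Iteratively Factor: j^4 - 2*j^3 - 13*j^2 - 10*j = (j + 2)*(j^3 - 4*j^2 - 5*j) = (j - 5)*(j + 2)*(j^2 + j) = j*(j - 5)*(j + 2)*(j + 1)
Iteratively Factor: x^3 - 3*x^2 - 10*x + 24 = (x - 2)*(x^2 - x - 12) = (x - 2)*(x + 3)*(x - 4)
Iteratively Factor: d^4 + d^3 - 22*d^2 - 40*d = (d - 5)*(d^3 + 6*d^2 + 8*d) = (d - 5)*(d + 4)*(d^2 + 2*d) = (d - 5)*(d + 2)*(d + 4)*(d)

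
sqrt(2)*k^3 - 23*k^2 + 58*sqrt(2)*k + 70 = (k - 7*sqrt(2))*(k - 5*sqrt(2))*(sqrt(2)*k + 1)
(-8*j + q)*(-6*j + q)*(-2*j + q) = -96*j^3 + 76*j^2*q - 16*j*q^2 + q^3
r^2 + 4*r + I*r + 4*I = (r + 4)*(r + I)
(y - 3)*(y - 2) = y^2 - 5*y + 6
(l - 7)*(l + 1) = l^2 - 6*l - 7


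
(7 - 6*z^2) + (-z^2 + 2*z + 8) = -7*z^2 + 2*z + 15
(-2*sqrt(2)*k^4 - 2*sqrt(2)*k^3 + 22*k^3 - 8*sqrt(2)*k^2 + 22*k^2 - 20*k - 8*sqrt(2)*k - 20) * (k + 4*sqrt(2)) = -2*sqrt(2)*k^5 - 2*sqrt(2)*k^4 + 6*k^4 + 6*k^3 + 80*sqrt(2)*k^3 - 84*k^2 + 80*sqrt(2)*k^2 - 80*sqrt(2)*k - 84*k - 80*sqrt(2)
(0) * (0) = 0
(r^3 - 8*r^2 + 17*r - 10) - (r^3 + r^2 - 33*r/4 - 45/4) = -9*r^2 + 101*r/4 + 5/4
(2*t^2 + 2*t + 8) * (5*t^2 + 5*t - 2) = 10*t^4 + 20*t^3 + 46*t^2 + 36*t - 16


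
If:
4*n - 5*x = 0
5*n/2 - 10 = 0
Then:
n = 4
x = 16/5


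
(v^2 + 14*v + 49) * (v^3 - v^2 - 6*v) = v^5 + 13*v^4 + 29*v^3 - 133*v^2 - 294*v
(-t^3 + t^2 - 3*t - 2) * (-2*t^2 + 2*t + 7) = 2*t^5 - 4*t^4 + t^3 + 5*t^2 - 25*t - 14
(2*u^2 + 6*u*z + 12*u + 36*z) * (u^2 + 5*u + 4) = 2*u^4 + 6*u^3*z + 22*u^3 + 66*u^2*z + 68*u^2 + 204*u*z + 48*u + 144*z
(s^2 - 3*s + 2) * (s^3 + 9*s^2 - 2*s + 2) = s^5 + 6*s^4 - 27*s^3 + 26*s^2 - 10*s + 4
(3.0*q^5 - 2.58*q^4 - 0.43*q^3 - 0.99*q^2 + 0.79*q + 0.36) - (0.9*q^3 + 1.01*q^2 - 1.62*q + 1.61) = 3.0*q^5 - 2.58*q^4 - 1.33*q^3 - 2.0*q^2 + 2.41*q - 1.25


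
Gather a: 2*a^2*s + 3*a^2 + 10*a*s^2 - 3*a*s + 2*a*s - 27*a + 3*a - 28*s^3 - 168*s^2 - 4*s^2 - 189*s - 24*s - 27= a^2*(2*s + 3) + a*(10*s^2 - s - 24) - 28*s^3 - 172*s^2 - 213*s - 27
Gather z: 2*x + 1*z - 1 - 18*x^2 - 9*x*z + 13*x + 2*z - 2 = -18*x^2 + 15*x + z*(3 - 9*x) - 3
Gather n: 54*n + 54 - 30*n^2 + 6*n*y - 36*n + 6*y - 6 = -30*n^2 + n*(6*y + 18) + 6*y + 48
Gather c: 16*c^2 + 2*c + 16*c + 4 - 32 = 16*c^2 + 18*c - 28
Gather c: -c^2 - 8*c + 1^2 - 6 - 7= -c^2 - 8*c - 12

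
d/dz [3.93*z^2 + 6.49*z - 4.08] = 7.86*z + 6.49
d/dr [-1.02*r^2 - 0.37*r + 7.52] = -2.04*r - 0.37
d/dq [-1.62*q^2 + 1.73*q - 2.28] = 1.73 - 3.24*q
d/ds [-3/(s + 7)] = 3/(s + 7)^2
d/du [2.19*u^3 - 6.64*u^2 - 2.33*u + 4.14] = 6.57*u^2 - 13.28*u - 2.33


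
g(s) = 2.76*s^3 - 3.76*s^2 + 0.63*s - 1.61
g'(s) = 8.28*s^2 - 7.52*s + 0.63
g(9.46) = 2004.45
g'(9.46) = 670.48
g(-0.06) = -1.66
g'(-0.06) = 1.11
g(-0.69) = -4.74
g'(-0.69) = 9.76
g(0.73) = -2.08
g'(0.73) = -0.45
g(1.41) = -0.46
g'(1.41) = 6.49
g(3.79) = 97.02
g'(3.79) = 91.06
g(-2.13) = -46.68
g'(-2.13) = 54.21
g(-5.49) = -575.09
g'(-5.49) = 291.47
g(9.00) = 1711.54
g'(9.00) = 603.63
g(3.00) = 40.96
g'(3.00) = 52.59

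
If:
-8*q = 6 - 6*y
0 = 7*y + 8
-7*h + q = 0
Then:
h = -45/196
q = -45/28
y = -8/7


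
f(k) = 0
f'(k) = 0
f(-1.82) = 0.00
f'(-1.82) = 0.00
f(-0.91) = 0.00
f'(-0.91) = 0.00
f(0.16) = 0.00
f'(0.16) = 0.00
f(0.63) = 0.00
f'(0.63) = 0.00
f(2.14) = 0.00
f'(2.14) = 0.00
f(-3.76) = 0.00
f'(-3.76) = 0.00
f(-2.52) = 0.00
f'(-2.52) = 0.00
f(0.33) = 0.00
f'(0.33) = 0.00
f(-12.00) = 0.00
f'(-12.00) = 0.00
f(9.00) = 0.00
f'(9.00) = 0.00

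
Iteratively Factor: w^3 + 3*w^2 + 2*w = (w)*(w^2 + 3*w + 2) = w*(w + 2)*(w + 1)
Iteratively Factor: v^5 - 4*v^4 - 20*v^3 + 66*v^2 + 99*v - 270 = (v + 3)*(v^4 - 7*v^3 + v^2 + 63*v - 90) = (v - 2)*(v + 3)*(v^3 - 5*v^2 - 9*v + 45) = (v - 3)*(v - 2)*(v + 3)*(v^2 - 2*v - 15) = (v - 5)*(v - 3)*(v - 2)*(v + 3)*(v + 3)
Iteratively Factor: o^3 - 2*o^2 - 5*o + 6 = (o - 3)*(o^2 + o - 2) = (o - 3)*(o - 1)*(o + 2)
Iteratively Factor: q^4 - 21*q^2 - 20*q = (q + 4)*(q^3 - 4*q^2 - 5*q) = (q + 1)*(q + 4)*(q^2 - 5*q) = (q - 5)*(q + 1)*(q + 4)*(q)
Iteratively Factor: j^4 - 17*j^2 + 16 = (j + 4)*(j^3 - 4*j^2 - j + 4) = (j - 1)*(j + 4)*(j^2 - 3*j - 4) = (j - 1)*(j + 1)*(j + 4)*(j - 4)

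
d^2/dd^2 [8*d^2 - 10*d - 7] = 16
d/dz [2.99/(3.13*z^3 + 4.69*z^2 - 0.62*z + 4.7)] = (-28.0761*z^2 - 28.0462*z + 1.8538)/(3.13*z^3 + 4.69*z^2 - 0.62*z + 4.7)^2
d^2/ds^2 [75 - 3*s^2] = -6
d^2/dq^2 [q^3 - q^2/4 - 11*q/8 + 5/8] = 6*q - 1/2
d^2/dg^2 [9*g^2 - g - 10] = 18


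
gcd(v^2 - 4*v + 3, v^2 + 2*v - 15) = v - 3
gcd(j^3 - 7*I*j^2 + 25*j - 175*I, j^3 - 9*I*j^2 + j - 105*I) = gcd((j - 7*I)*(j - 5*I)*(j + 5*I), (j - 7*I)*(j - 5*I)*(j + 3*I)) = j^2 - 12*I*j - 35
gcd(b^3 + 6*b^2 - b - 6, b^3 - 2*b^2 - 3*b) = b + 1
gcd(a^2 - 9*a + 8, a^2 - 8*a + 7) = a - 1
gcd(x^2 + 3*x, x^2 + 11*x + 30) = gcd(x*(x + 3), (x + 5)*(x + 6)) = 1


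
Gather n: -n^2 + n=-n^2 + n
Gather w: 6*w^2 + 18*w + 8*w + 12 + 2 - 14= 6*w^2 + 26*w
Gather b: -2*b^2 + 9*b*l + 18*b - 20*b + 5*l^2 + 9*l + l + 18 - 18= -2*b^2 + b*(9*l - 2) + 5*l^2 + 10*l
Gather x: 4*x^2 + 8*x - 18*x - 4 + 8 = 4*x^2 - 10*x + 4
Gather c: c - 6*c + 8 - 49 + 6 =-5*c - 35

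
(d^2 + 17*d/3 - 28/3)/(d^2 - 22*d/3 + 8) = (d + 7)/(d - 6)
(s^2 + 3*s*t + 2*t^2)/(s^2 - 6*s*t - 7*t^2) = (s + 2*t)/(s - 7*t)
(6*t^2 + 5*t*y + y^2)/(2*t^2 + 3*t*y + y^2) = (3*t + y)/(t + y)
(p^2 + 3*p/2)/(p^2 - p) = (p + 3/2)/(p - 1)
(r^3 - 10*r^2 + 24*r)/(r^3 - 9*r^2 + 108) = r*(r - 4)/(r^2 - 3*r - 18)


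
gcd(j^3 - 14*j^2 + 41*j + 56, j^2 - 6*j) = 1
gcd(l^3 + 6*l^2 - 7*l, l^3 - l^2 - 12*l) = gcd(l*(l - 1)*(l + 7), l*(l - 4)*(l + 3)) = l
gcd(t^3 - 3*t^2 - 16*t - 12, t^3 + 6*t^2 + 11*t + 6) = t^2 + 3*t + 2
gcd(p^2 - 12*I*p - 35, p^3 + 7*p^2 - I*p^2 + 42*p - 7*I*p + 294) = p - 7*I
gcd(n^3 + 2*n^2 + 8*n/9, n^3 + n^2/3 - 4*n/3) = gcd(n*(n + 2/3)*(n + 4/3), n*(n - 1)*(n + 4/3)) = n^2 + 4*n/3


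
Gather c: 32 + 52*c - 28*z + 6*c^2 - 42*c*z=6*c^2 + c*(52 - 42*z) - 28*z + 32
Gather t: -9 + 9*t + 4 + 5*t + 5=14*t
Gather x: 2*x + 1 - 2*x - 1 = 0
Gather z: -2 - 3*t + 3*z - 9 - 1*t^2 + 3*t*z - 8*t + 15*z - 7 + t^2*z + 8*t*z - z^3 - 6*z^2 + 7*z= -t^2 - 11*t - z^3 - 6*z^2 + z*(t^2 + 11*t + 25) - 18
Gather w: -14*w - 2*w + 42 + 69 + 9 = 120 - 16*w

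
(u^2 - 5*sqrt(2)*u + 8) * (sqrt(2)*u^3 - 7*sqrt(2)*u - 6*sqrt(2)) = sqrt(2)*u^5 - 10*u^4 + sqrt(2)*u^3 - 6*sqrt(2)*u^2 + 70*u^2 - 56*sqrt(2)*u + 60*u - 48*sqrt(2)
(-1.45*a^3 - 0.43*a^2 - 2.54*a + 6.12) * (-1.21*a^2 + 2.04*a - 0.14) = 1.7545*a^5 - 2.4377*a^4 + 2.3992*a^3 - 12.5266*a^2 + 12.8404*a - 0.8568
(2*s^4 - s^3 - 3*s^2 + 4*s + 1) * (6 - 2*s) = -4*s^5 + 14*s^4 - 26*s^2 + 22*s + 6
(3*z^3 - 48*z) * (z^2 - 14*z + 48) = 3*z^5 - 42*z^4 + 96*z^3 + 672*z^2 - 2304*z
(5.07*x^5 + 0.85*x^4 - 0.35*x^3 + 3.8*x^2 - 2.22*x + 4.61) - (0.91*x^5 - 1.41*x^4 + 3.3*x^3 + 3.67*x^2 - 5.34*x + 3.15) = 4.16*x^5 + 2.26*x^4 - 3.65*x^3 + 0.13*x^2 + 3.12*x + 1.46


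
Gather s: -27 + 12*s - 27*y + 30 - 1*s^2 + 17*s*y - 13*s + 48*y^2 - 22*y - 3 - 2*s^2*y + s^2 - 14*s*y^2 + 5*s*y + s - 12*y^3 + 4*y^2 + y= -2*s^2*y + s*(-14*y^2 + 22*y) - 12*y^3 + 52*y^2 - 48*y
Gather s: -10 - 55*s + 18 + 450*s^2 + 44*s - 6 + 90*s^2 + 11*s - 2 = 540*s^2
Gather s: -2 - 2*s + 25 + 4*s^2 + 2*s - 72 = 4*s^2 - 49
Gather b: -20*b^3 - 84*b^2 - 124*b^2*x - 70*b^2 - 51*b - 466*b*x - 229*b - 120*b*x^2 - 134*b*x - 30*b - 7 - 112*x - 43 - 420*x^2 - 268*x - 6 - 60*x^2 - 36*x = -20*b^3 + b^2*(-124*x - 154) + b*(-120*x^2 - 600*x - 310) - 480*x^2 - 416*x - 56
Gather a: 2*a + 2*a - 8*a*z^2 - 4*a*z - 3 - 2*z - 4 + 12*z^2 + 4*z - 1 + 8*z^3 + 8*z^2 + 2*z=a*(-8*z^2 - 4*z + 4) + 8*z^3 + 20*z^2 + 4*z - 8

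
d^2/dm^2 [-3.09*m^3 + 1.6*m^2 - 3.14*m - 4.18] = 3.2 - 18.54*m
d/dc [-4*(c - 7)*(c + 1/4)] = 27 - 8*c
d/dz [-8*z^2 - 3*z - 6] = -16*z - 3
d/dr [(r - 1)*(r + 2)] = 2*r + 1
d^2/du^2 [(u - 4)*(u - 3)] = 2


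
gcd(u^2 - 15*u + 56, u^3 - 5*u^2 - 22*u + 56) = u - 7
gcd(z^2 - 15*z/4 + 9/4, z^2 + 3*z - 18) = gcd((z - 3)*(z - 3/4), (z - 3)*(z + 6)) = z - 3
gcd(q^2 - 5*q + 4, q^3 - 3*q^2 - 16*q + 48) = q - 4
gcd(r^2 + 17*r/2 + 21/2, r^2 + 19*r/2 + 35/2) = r + 7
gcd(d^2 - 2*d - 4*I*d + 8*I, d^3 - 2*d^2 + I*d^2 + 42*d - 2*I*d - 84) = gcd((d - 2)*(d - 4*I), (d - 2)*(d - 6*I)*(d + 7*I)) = d - 2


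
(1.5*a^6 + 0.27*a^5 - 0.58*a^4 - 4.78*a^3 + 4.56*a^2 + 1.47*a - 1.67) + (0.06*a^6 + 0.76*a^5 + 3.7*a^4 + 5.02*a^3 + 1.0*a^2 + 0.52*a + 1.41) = 1.56*a^6 + 1.03*a^5 + 3.12*a^4 + 0.239999999999999*a^3 + 5.56*a^2 + 1.99*a - 0.26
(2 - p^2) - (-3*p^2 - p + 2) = 2*p^2 + p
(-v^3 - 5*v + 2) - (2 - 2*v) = -v^3 - 3*v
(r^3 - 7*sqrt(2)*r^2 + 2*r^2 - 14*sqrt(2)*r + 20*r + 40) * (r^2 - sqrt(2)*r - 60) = r^5 - 8*sqrt(2)*r^4 + 2*r^4 - 26*r^3 - 16*sqrt(2)*r^3 - 52*r^2 + 400*sqrt(2)*r^2 - 1200*r + 800*sqrt(2)*r - 2400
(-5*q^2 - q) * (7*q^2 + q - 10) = -35*q^4 - 12*q^3 + 49*q^2 + 10*q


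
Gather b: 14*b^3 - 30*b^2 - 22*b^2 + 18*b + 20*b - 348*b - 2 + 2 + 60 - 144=14*b^3 - 52*b^2 - 310*b - 84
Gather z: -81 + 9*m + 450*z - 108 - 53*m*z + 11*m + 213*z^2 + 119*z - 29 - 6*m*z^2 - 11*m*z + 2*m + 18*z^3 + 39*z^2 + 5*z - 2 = 22*m + 18*z^3 + z^2*(252 - 6*m) + z*(574 - 64*m) - 220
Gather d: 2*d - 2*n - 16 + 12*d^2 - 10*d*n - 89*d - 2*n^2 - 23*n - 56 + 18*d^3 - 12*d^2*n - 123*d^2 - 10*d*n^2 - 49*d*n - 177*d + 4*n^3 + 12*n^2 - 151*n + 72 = 18*d^3 + d^2*(-12*n - 111) + d*(-10*n^2 - 59*n - 264) + 4*n^3 + 10*n^2 - 176*n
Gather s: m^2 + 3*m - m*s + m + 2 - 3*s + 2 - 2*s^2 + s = m^2 + 4*m - 2*s^2 + s*(-m - 2) + 4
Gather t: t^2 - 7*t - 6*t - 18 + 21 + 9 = t^2 - 13*t + 12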